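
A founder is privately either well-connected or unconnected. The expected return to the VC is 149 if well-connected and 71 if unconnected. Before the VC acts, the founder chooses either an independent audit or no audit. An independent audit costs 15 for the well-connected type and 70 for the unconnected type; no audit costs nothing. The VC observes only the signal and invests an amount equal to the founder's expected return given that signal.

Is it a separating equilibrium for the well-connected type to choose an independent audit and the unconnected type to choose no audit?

Under separation the VC infers type exactly: audit → well-connected (pays 149), no audit → unconnected (pays 71).
Well-connected: audit gives 149 − 15 = 134; no audit gives 71 − 0 = 71. No deviation. ✓
Unconnected: no audit gives 71 − 0 = 71; audit gives 149 − 70 = 79. Would deviate. ✗

No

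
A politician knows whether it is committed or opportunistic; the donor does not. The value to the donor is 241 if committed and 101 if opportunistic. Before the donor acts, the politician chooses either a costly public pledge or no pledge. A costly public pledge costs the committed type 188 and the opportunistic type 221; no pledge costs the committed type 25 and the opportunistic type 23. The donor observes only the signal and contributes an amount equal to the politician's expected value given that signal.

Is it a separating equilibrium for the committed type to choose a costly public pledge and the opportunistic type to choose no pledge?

No

Under separation the donor infers type exactly: pledge → committed (pays 241), no pledge → opportunistic (pays 101).
Committed: pledge gives 241 − 188 = 53; no pledge gives 101 − 25 = 76. Would deviate. ✗
Opportunistic: no pledge gives 101 − 23 = 78; pledge gives 241 − 221 = 20. No deviation. ✓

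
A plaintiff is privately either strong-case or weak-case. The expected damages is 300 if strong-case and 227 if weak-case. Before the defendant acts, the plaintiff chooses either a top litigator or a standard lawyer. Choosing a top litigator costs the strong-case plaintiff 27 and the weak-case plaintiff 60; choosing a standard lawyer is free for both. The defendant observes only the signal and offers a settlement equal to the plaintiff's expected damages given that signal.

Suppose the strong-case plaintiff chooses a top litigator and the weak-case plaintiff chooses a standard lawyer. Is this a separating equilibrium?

No

If types separate, top litigator earns payment 300 and standard lawyer earns 227.
Strong-case: top litigator gives 300 − 27 = 273; standard lawyer gives 227 − 0 = 227. No deviation. ✓
Weak-case: standard lawyer gives 227 − 0 = 227; top litigator gives 300 − 60 = 240. Would deviate. ✗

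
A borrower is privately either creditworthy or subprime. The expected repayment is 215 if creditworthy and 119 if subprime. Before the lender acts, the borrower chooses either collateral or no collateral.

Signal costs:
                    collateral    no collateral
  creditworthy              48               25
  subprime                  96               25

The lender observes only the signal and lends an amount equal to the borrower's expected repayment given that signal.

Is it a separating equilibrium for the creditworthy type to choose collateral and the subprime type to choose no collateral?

If types separate, collateral earns payment 215 and no collateral earns 119.
Creditworthy: collateral gives 215 − 48 = 167; no collateral gives 119 − 25 = 94. No deviation. ✓
Subprime: no collateral gives 119 − 25 = 94; collateral gives 215 − 96 = 119. Would deviate. ✗

No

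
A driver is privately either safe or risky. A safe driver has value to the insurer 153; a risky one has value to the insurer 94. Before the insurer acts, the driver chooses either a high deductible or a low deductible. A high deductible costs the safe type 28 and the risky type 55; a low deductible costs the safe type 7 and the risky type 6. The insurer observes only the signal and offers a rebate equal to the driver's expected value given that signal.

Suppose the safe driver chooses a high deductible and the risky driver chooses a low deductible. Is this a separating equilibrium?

No

Under separation the insurer infers type exactly: high deductible → safe (pays 153), low deductible → risky (pays 94).
Safe: high deductible gives 153 − 28 = 125; low deductible gives 94 − 7 = 87. No deviation. ✓
Risky: low deductible gives 94 − 6 = 88; high deductible gives 153 − 55 = 98. Would deviate. ✗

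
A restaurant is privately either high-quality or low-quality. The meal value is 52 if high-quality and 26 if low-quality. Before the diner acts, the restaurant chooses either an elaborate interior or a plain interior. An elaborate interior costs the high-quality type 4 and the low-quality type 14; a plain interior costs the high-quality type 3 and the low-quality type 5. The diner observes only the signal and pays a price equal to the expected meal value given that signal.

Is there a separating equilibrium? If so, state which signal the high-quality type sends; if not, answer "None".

Try high-quality → elaborate interior, low-quality → plain interior:
  If types separate, elaborate interior earns payment 52 and plain interior earns 26.
  High-quality: elaborate interior gives 52 − 4 = 48; plain interior gives 26 − 3 = 23. No deviation. ✓
  Low-quality: plain interior gives 26 − 5 = 21; elaborate interior gives 52 − 14 = 38. Would deviate. ✗
Try high-quality → plain interior, low-quality → elaborate interior:
  If types separate, plain interior earns payment 52 and elaborate interior earns 26.
  High-quality: plain interior gives 52 − 3 = 49; elaborate interior gives 26 − 4 = 22. No deviation. ✓
  Low-quality: elaborate interior gives 26 − 14 = 12; plain interior gives 52 − 5 = 47. Would deviate. ✗
Neither assignment is incentive-compatible.

None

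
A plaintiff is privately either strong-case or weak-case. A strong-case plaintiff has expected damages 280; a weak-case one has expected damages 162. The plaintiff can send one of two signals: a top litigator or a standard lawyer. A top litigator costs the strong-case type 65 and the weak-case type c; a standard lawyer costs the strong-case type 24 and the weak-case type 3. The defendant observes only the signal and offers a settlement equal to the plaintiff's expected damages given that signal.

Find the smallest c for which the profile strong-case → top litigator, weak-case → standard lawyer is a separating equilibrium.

121

Under separation: top litigator → strong-case (pays 280); standard lawyer → weak-case (pays 162).
Strong-case: 280 − 65 = 215 ≥ 162 − 24 = 138. Holds regardless of c. ✓
Weak-case: 162 − 3 ≥ 280 − c, so c ≥ 280 − 159 = 121.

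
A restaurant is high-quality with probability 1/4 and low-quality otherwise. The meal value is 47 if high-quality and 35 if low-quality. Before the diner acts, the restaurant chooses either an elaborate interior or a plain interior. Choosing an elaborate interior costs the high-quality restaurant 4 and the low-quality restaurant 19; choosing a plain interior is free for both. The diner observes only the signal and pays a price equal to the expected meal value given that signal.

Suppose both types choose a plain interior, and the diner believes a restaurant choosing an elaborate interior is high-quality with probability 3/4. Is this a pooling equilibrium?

No

At the pooled signal (plain interior) the diner holds the prior 1/4 and pays 1/4·47 + 3/4·35 = 38. Off-path (elaborate interior) belief 3/4 gives 3/4·47 + 1/4·35 = 44.
High-quality: plain interior gives 38 − 0 = 38; elaborate interior gives 44 − 4 = 40. Deviates. ✗
Low-quality: plain interior gives 38 − 0 = 38; elaborate interior gives 44 − 19 = 25. Stays. ✓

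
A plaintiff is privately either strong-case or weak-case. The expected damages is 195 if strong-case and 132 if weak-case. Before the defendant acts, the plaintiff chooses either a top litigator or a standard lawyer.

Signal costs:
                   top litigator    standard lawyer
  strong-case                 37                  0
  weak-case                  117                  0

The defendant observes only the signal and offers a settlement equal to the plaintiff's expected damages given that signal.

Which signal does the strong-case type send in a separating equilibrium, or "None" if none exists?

Try strong-case → top litigator, weak-case → standard lawyer:
  If types separate, top litigator earns payment 195 and standard lawyer earns 132.
  Strong-case: top litigator gives 195 − 37 = 158; standard lawyer gives 132 − 0 = 132. No deviation. ✓
  Weak-case: standard lawyer gives 132 − 0 = 132; top litigator gives 195 − 117 = 78. No deviation. ✓
Both hold — the strong-case type sends top litigator.

top litigator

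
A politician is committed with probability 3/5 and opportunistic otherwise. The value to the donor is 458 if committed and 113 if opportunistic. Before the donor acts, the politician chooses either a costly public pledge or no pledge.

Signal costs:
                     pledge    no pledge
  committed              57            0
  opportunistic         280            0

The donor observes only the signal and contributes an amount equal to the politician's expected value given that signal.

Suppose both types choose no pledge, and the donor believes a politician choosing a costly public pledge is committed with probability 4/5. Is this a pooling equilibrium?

No

At the pooled signal (no pledge) the donor holds the prior 3/5 and pays 3/5·458 + 2/5·113 = 320. Off-path (pledge) belief 4/5 gives 4/5·458 + 1/5·113 = 389.
Committed: no pledge gives 320 − 0 = 320; pledge gives 389 − 57 = 332. Deviates. ✗
Opportunistic: no pledge gives 320 − 0 = 320; pledge gives 389 − 280 = 109. Stays. ✓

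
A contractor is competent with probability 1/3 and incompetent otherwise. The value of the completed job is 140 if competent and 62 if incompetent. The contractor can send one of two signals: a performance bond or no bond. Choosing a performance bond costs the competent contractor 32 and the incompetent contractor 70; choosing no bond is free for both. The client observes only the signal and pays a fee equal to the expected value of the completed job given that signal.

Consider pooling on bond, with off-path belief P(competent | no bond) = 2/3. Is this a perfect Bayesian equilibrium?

On the equilibrium path (bond) the client holds the prior 1/3 and pays 1/3·140 + 2/3·62 = 88. Off-path (no bond) belief 2/3 gives 2/3·140 + 1/3·62 = 114.
Competent: bond gives 88 − 32 = 56; no bond gives 114 − 0 = 114. Deviates. ✗
Incompetent: bond gives 88 − 70 = 18; no bond gives 114 − 0 = 114. Deviates. ✗

No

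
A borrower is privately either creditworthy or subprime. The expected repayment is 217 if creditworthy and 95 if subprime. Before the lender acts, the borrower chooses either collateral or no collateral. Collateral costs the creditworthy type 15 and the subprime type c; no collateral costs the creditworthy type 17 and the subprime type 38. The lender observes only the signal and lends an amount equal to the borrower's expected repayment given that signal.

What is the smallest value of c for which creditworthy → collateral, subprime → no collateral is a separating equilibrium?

160

Under separation: collateral → creditworthy (pays 217); no collateral → subprime (pays 95).
Creditworthy: 217 − 15 = 202 ≥ 95 − 17 = 78. Holds regardless of c. ✓
Subprime: 95 − 38 ≥ 217 − c, so c ≥ 217 − 57 = 160.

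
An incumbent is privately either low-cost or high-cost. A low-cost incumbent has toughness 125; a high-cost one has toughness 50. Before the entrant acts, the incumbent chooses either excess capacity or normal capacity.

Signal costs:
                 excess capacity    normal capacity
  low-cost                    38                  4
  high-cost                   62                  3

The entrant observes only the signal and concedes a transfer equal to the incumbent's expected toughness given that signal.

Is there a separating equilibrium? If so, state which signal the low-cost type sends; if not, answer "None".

Try low-cost → excess capacity, high-cost → normal capacity:
  If types separate, excess capacity earns payment 125 and normal capacity earns 50.
  Low-cost: excess capacity gives 125 − 38 = 87; normal capacity gives 50 − 4 = 46. No deviation. ✓
  High-cost: normal capacity gives 50 − 3 = 47; excess capacity gives 125 − 62 = 63. Would deviate. ✗
Try low-cost → normal capacity, high-cost → excess capacity:
  If types separate, normal capacity earns payment 125 and excess capacity earns 50.
  Low-cost: normal capacity gives 125 − 4 = 121; excess capacity gives 50 − 38 = 12. No deviation. ✓
  High-cost: excess capacity gives 50 − 62 = -12; normal capacity gives 125 − 3 = 122. Would deviate. ✗
Neither assignment is incentive-compatible.

None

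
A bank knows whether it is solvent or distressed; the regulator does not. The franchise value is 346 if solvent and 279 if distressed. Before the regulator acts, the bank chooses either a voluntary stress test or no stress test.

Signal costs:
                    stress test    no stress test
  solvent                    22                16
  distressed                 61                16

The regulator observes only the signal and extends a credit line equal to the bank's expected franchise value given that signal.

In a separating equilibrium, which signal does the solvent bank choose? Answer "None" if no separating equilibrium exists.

None

Try solvent → stress test, distressed → no stress test:
  If types separate, stress test earns payment 346 and no stress test earns 279.
  Solvent: stress test gives 346 − 22 = 324; no stress test gives 279 − 16 = 263. No deviation. ✓
  Distressed: no stress test gives 279 − 16 = 263; stress test gives 346 − 61 = 285. Would deviate. ✗
Try solvent → no stress test, distressed → stress test:
  If types separate, no stress test earns payment 346 and stress test earns 279.
  Solvent: no stress test gives 346 − 16 = 330; stress test gives 279 − 22 = 257. No deviation. ✓
  Distressed: stress test gives 279 − 61 = 218; no stress test gives 346 − 16 = 330. Would deviate. ✗
Neither assignment is incentive-compatible.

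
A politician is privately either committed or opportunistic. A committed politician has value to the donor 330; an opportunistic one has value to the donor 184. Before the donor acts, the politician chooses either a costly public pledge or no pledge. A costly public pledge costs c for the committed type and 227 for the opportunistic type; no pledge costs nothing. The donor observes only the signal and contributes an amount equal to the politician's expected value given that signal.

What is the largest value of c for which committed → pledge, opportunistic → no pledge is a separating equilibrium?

146

Under separation: pledge → committed (pays 330); no pledge → opportunistic (pays 184).
Opportunistic: 184 − 0 = 184 ≥ 330 − 227 = 103. Holds regardless of c. ✓
Committed: 330 − c ≥ 184 − 0, so c ≤ 330 − 184 = 146.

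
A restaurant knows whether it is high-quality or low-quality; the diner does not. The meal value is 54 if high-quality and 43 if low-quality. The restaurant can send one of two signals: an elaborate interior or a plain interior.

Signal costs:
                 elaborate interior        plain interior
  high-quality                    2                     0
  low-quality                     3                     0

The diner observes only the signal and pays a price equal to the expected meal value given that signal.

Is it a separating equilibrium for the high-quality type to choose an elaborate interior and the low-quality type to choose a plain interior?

No

Under separation the diner infers type exactly: elaborate interior → high-quality (pays 54), plain interior → low-quality (pays 43).
High-quality: elaborate interior gives 54 − 2 = 52; plain interior gives 43 − 0 = 43. No deviation. ✓
Low-quality: plain interior gives 43 − 0 = 43; elaborate interior gives 54 − 3 = 51. Would deviate. ✗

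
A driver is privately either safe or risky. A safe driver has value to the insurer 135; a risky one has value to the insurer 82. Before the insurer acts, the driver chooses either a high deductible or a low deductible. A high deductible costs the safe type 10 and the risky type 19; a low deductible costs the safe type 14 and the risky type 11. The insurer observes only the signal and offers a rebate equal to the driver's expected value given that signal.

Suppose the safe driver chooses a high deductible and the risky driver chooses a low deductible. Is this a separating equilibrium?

If types separate, high deductible earns payment 135 and low deductible earns 82.
Safe: high deductible gives 135 − 10 = 125; low deductible gives 82 − 14 = 68. No deviation. ✓
Risky: low deductible gives 82 − 11 = 71; high deductible gives 135 − 19 = 116. Would deviate. ✗

No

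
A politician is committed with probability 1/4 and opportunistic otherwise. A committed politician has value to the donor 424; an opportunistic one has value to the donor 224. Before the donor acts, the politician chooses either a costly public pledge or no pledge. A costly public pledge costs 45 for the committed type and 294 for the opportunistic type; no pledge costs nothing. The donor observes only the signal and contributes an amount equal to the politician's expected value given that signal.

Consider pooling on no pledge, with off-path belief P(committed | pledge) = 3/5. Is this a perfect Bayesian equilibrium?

No

At the pooled signal (no pledge) the donor holds the prior 1/4 and pays 1/4·424 + 3/4·224 = 274. Off-path (pledge) belief 3/5 gives 3/5·424 + 2/5·224 = 344.
Committed: no pledge gives 274 − 0 = 274; pledge gives 344 − 45 = 299. Deviates. ✗
Opportunistic: no pledge gives 274 − 0 = 274; pledge gives 344 − 294 = 50. Stays. ✓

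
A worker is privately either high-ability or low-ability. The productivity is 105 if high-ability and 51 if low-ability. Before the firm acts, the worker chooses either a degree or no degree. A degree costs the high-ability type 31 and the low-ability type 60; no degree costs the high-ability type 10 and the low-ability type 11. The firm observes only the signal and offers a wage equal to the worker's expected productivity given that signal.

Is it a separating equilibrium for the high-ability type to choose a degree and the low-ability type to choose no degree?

If types separate, degree earns payment 105 and no degree earns 51.
High-ability: degree gives 105 − 31 = 74; no degree gives 51 − 10 = 41. No deviation. ✓
Low-ability: no degree gives 51 − 11 = 40; degree gives 105 − 60 = 45. Would deviate. ✗

No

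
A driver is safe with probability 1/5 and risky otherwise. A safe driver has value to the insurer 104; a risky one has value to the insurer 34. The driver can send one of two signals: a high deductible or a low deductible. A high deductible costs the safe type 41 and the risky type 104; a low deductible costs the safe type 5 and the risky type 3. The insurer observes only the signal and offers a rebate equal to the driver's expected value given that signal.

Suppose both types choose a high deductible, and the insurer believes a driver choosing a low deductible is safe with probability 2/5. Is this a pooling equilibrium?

No

On the equilibrium path (high deductible) the insurer holds the prior 1/5 and pays 1/5·104 + 4/5·34 = 48. Off-path (low deductible) belief 2/5 gives 2/5·104 + 3/5·34 = 62.
Safe: high deductible gives 48 − 41 = 7; low deductible gives 62 − 5 = 57. Deviates. ✗
Risky: high deductible gives 48 − 104 = -56; low deductible gives 62 − 3 = 59. Deviates. ✗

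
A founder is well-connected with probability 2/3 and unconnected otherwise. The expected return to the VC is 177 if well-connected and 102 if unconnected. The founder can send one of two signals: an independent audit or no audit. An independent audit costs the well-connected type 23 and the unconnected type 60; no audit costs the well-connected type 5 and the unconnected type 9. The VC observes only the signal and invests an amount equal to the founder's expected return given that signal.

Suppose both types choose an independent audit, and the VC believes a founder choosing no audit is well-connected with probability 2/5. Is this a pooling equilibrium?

No

At the pooled signal (audit) the VC holds the prior 2/3 and pays 2/3·177 + 1/3·102 = 152. Off-path (no audit) belief 2/5 gives 2/5·177 + 3/5·102 = 132.
Well-connected: audit gives 152 − 23 = 129; no audit gives 132 − 5 = 127. Stays. ✓
Unconnected: audit gives 152 − 60 = 92; no audit gives 132 − 9 = 123. Deviates. ✗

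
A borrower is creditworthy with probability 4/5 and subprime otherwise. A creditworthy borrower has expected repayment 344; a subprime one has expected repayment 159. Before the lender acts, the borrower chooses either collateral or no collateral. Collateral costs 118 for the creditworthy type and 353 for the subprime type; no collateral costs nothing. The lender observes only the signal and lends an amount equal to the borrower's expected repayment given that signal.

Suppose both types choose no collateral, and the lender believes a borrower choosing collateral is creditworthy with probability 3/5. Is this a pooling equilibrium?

At the pooled signal (no collateral) the lender holds the prior 4/5 and pays 4/5·344 + 1/5·159 = 307. Off-path (collateral) belief 3/5 gives 3/5·344 + 2/5·159 = 270.
Creditworthy: no collateral gives 307 − 0 = 307; collateral gives 270 − 118 = 152. Stays. ✓
Subprime: no collateral gives 307 − 0 = 307; collateral gives 270 − 353 = -83. Stays. ✓

Yes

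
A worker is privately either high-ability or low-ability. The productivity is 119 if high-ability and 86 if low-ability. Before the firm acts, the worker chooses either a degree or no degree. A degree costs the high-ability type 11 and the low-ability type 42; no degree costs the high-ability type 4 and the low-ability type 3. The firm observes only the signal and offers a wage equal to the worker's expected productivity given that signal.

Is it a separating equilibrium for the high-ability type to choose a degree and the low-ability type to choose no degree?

Yes

Under separation the firm infers type exactly: degree → high-ability (pays 119), no degree → low-ability (pays 86).
High-ability: degree gives 119 − 11 = 108; no degree gives 86 − 4 = 82. No deviation. ✓
Low-ability: no degree gives 86 − 3 = 83; degree gives 119 − 42 = 77. No deviation. ✓
Both incentive constraints hold.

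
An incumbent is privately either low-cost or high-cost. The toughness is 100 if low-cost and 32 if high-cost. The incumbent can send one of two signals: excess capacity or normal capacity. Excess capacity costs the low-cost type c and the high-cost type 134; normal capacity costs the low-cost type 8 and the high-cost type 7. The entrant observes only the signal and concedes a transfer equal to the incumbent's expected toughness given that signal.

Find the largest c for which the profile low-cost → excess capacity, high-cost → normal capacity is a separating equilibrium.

Under separation: excess capacity → low-cost (pays 100); normal capacity → high-cost (pays 32).
High-cost: 32 − 7 = 25 ≥ 100 − 134 = -34. Holds regardless of c. ✓
Low-cost: 100 − c ≥ 32 − 8, so c ≤ 100 − 24 = 76.

76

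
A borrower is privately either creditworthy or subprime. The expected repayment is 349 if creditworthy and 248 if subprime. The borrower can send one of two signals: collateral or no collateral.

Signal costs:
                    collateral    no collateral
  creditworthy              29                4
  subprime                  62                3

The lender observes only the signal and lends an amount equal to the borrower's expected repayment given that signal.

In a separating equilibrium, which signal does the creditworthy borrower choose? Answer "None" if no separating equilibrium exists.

None

Try creditworthy → collateral, subprime → no collateral:
  If types separate, collateral earns payment 349 and no collateral earns 248.
  Creditworthy: collateral gives 349 − 29 = 320; no collateral gives 248 − 4 = 244. No deviation. ✓
  Subprime: no collateral gives 248 − 3 = 245; collateral gives 349 − 62 = 287. Would deviate. ✗
Try creditworthy → no collateral, subprime → collateral:
  If types separate, no collateral earns payment 349 and collateral earns 248.
  Creditworthy: no collateral gives 349 − 4 = 345; collateral gives 248 − 29 = 219. No deviation. ✓
  Subprime: collateral gives 248 − 62 = 186; no collateral gives 349 − 3 = 346. Would deviate. ✗
Neither assignment is incentive-compatible.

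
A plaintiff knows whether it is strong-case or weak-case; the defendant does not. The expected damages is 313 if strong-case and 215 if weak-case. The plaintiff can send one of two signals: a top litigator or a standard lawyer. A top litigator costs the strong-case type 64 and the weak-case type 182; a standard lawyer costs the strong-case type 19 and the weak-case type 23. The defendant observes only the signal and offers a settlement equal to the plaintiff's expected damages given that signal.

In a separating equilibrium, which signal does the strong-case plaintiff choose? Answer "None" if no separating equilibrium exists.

Try strong-case → top litigator, weak-case → standard lawyer:
  Under separation the defendant infers type exactly: top litigator → strong-case (pays 313), standard lawyer → weak-case (pays 215).
  Strong-case: top litigator gives 313 − 64 = 249; standard lawyer gives 215 − 19 = 196. No deviation. ✓
  Weak-case: standard lawyer gives 215 − 23 = 192; top litigator gives 313 − 182 = 131. No deviation. ✓
Both hold — the strong-case type sends top litigator.

top litigator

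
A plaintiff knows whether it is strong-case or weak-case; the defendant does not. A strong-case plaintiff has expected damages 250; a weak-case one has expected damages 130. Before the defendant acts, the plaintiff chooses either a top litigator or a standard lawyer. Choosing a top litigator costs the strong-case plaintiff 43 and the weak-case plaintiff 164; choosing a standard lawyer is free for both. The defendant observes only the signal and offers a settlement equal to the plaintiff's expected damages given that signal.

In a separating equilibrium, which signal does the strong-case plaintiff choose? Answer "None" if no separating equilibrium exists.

Try strong-case → top litigator, weak-case → standard lawyer:
  If types separate, top litigator earns payment 250 and standard lawyer earns 130.
  Strong-case: top litigator gives 250 − 43 = 207; standard lawyer gives 130 − 0 = 130. No deviation. ✓
  Weak-case: standard lawyer gives 130 − 0 = 130; top litigator gives 250 − 164 = 86. No deviation. ✓
Both hold — the strong-case type sends top litigator.

top litigator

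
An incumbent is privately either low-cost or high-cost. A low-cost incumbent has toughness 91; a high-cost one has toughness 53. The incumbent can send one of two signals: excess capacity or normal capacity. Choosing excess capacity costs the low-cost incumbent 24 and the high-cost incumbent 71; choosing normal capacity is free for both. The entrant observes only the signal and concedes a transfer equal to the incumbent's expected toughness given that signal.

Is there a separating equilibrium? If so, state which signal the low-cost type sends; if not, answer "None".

excess capacity

Try low-cost → excess capacity, high-cost → normal capacity:
  If types separate, excess capacity earns payment 91 and normal capacity earns 53.
  Low-cost: excess capacity gives 91 − 24 = 67; normal capacity gives 53 − 0 = 53. No deviation. ✓
  High-cost: normal capacity gives 53 − 0 = 53; excess capacity gives 91 − 71 = 20. No deviation. ✓
Both hold — the low-cost type sends excess capacity.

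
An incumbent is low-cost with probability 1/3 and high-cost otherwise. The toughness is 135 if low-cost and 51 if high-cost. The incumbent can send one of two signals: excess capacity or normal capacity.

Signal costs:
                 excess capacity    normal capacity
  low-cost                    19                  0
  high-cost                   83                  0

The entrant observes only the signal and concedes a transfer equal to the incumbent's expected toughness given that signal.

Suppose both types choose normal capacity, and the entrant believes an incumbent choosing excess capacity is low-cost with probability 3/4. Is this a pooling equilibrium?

No

On the equilibrium path (normal capacity) the entrant holds the prior 1/3 and pays 1/3·135 + 2/3·51 = 79. Off-path (excess capacity) belief 3/4 gives 3/4·135 + 1/4·51 = 114.
Low-cost: normal capacity gives 79 − 0 = 79; excess capacity gives 114 − 19 = 95. Deviates. ✗
High-cost: normal capacity gives 79 − 0 = 79; excess capacity gives 114 − 83 = 31. Stays. ✓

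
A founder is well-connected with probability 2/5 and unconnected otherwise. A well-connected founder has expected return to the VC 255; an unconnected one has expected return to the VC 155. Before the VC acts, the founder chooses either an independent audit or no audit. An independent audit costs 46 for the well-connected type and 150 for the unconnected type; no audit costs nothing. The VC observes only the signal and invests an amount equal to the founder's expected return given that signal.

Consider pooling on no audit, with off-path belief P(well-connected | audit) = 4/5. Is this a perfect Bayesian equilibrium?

Yes

At the pooled signal (no audit) the VC holds the prior 2/5 and pays 2/5·255 + 3/5·155 = 195. Off-path (audit) belief 4/5 gives 4/5·255 + 1/5·155 = 235.
Well-connected: no audit gives 195 − 0 = 195; audit gives 235 − 46 = 189. Stays. ✓
Unconnected: no audit gives 195 − 0 = 195; audit gives 235 − 150 = 85. Stays. ✓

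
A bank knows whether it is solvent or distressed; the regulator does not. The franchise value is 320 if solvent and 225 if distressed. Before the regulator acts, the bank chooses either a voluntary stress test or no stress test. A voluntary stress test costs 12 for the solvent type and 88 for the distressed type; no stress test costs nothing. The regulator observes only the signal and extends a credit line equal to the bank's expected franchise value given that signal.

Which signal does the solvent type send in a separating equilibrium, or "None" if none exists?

Try solvent → stress test, distressed → no stress test:
  If types separate, stress test earns payment 320 and no stress test earns 225.
  Solvent: stress test gives 320 − 12 = 308; no stress test gives 225 − 0 = 225. No deviation. ✓
  Distressed: no stress test gives 225 − 0 = 225; stress test gives 320 − 88 = 232. Would deviate. ✗
Try solvent → no stress test, distressed → stress test:
  If types separate, no stress test earns payment 320 and stress test earns 225.
  Solvent: no stress test gives 320 − 0 = 320; stress test gives 225 − 12 = 213. No deviation. ✓
  Distressed: stress test gives 225 − 88 = 137; no stress test gives 320 − 0 = 320. Would deviate. ✗
Neither assignment is incentive-compatible.

None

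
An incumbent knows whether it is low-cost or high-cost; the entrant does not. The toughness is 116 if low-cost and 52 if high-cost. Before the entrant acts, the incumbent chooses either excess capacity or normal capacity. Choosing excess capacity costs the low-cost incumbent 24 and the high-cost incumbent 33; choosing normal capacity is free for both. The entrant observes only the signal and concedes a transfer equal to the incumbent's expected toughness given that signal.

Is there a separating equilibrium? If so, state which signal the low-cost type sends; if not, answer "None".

Try low-cost → excess capacity, high-cost → normal capacity:
  If types separate, excess capacity earns payment 116 and normal capacity earns 52.
  Low-cost: excess capacity gives 116 − 24 = 92; normal capacity gives 52 − 0 = 52. No deviation. ✓
  High-cost: normal capacity gives 52 − 0 = 52; excess capacity gives 116 − 33 = 83. Would deviate. ✗
Try low-cost → normal capacity, high-cost → excess capacity:
  If types separate, normal capacity earns payment 116 and excess capacity earns 52.
  Low-cost: normal capacity gives 116 − 0 = 116; excess capacity gives 52 − 24 = 28. No deviation. ✓
  High-cost: excess capacity gives 52 − 33 = 19; normal capacity gives 116 − 0 = 116. Would deviate. ✗
Neither assignment is incentive-compatible.

None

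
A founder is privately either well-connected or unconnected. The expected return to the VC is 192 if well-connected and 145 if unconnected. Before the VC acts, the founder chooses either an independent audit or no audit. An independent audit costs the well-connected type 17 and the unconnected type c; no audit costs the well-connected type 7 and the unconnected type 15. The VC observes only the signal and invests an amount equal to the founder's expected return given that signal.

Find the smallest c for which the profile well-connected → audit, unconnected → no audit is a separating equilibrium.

Under separation: audit → well-connected (pays 192); no audit → unconnected (pays 145).
Well-connected: 192 − 17 = 175 ≥ 145 − 7 = 138. Holds regardless of c. ✓
Unconnected: 145 − 15 ≥ 192 − c, so c ≥ 192 − 130 = 62.

62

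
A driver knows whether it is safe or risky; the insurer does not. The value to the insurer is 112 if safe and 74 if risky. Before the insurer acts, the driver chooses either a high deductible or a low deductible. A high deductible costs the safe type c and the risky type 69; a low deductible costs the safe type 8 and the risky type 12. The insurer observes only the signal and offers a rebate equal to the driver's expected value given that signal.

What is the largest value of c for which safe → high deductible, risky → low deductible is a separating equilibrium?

46

Under separation: high deductible → safe (pays 112); low deductible → risky (pays 74).
Risky: 74 − 12 = 62 ≥ 112 − 69 = 43. Holds regardless of c. ✓
Safe: 112 − c ≥ 74 − 8, so c ≤ 112 − 66 = 46.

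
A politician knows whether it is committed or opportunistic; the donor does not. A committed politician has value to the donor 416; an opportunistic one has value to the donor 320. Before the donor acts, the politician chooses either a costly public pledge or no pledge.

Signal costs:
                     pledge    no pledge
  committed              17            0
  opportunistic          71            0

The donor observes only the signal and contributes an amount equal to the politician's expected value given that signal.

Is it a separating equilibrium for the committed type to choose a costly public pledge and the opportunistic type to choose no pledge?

No

If types separate, pledge earns payment 416 and no pledge earns 320.
Committed: pledge gives 416 − 17 = 399; no pledge gives 320 − 0 = 320. No deviation. ✓
Opportunistic: no pledge gives 320 − 0 = 320; pledge gives 416 − 71 = 345. Would deviate. ✗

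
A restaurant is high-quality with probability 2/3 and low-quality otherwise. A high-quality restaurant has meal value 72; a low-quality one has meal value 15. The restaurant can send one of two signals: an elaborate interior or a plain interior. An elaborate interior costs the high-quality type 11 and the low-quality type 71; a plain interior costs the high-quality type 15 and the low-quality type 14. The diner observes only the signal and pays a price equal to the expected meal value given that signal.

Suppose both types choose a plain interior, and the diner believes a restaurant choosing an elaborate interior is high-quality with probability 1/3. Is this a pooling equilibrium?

Yes

At the pooled signal (plain interior) the diner holds the prior 2/3 and pays 2/3·72 + 1/3·15 = 53. Off-path (elaborate interior) belief 1/3 gives 1/3·72 + 2/3·15 = 34.
High-quality: plain interior gives 53 − 15 = 38; elaborate interior gives 34 − 11 = 23. Stays. ✓
Low-quality: plain interior gives 53 − 14 = 39; elaborate interior gives 34 − 71 = -37. Stays. ✓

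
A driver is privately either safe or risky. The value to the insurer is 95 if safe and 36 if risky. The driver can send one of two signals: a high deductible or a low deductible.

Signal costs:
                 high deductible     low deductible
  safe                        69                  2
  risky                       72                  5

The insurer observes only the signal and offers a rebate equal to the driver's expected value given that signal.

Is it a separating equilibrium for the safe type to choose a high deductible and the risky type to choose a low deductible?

If types separate, high deductible earns payment 95 and low deductible earns 36.
Safe: high deductible gives 95 − 69 = 26; low deductible gives 36 − 2 = 34. Would deviate. ✗
Risky: low deductible gives 36 − 5 = 31; high deductible gives 95 − 72 = 23. No deviation. ✓

No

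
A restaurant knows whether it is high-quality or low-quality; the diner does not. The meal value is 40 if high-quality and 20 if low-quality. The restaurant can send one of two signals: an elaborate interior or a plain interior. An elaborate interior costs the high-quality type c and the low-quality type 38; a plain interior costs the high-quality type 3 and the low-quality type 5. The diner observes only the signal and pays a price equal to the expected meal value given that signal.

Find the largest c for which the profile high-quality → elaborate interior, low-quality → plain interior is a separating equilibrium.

23

Under separation: elaborate interior → high-quality (pays 40); plain interior → low-quality (pays 20).
Low-quality: 20 − 5 = 15 ≥ 40 − 38 = 2. Holds regardless of c. ✓
High-quality: 40 − c ≥ 20 − 3, so c ≤ 40 − 17 = 23.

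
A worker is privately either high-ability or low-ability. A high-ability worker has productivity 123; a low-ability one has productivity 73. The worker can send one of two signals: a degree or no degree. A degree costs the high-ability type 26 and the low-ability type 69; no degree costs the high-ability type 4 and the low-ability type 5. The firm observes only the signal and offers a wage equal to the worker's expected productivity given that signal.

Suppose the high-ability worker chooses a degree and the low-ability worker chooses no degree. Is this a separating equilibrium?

Yes

If types separate, degree earns payment 123 and no degree earns 73.
High-ability: degree gives 123 − 26 = 97; no degree gives 73 − 4 = 69. No deviation. ✓
Low-ability: no degree gives 73 − 5 = 68; degree gives 123 − 69 = 54. No deviation. ✓
Neither type gains from mimicking the other.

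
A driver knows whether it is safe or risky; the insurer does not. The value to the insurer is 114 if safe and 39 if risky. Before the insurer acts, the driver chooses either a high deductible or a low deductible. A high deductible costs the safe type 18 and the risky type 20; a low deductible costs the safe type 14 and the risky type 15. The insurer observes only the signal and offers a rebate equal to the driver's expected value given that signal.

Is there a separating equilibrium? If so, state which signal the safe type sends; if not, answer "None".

None

Try safe → high deductible, risky → low deductible:
  If types separate, high deductible earns payment 114 and low deductible earns 39.
  Safe: high deductible gives 114 − 18 = 96; low deductible gives 39 − 14 = 25. No deviation. ✓
  Risky: low deductible gives 39 − 15 = 24; high deductible gives 114 − 20 = 94. Would deviate. ✗
Try safe → low deductible, risky → high deductible:
  If types separate, low deductible earns payment 114 and high deductible earns 39.
  Safe: low deductible gives 114 − 14 = 100; high deductible gives 39 − 18 = 21. No deviation. ✓
  Risky: high deductible gives 39 − 20 = 19; low deductible gives 114 − 15 = 99. Would deviate. ✗
Neither assignment is incentive-compatible.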